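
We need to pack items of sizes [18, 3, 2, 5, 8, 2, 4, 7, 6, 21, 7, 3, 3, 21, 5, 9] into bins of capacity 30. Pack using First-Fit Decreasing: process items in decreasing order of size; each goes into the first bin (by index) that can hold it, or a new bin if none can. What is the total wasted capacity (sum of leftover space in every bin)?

26

Sorted descending: 21, 21, 18, 9, 8, 7, 7, 6, 5, 5, 4, 3, 3, 3, 2, 2.
Put 21 in bin 1; 9 remain.
Put 21 in bin 2; 9 remain.
Put 18 in bin 3; 12 remain.
Put 9 in bin 1; 0 remain.
Put 8 in bin 2; 1 remain.
Put 7 in bin 3; 5 remain.
Put 7 in bin 4; 23 remain.
Put 6 in bin 4; 17 remain.
Put 5 in bin 3; 0 remain.
Put 5 in bin 4; 12 remain.
Put 4 in bin 4; 8 remain.
Put 3 in bin 4; 5 remain.
Put 3 in bin 4; 2 remain.
Put 3 in bin 5; 27 remain.
Put 2 in bin 4; 0 remain.
Put 2 in bin 5; 25 remain.
5 bins × 30 = 150; used 124; unused 26.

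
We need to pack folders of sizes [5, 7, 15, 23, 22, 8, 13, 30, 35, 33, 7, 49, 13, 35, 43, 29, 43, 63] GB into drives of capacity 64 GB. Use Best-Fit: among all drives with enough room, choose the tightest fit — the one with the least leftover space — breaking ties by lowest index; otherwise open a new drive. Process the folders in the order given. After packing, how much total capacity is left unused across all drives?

103

drive 1: place 5 GB, 59 GB left
drive 1: place 7 GB, 52 GB left
drive 1: place 15 GB, 37 GB left
drive 1: place 23 GB, 14 GB left
drive 2: place 22 GB, 42 GB left
drive 1: place 8 GB, 6 GB left
drive 2: place 13 GB, 29 GB left
drive 3: place 30 GB, 34 GB left
drive 4: place 35 GB, 29 GB left
drive 3: place 33 GB, 1 GB left
drive 2: place 7 GB, 22 GB left
drive 5: place 49 GB, 15 GB left
drive 5: place 13 GB, 2 GB left
drive 6: place 35 GB, 29 GB left
drive 7: place 43 GB, 21 GB left
drive 4: place 29 GB, 0 GB left
drive 8: place 43 GB, 21 GB left
drive 9: place 63 GB, 1 GB left
9 drives × 64 GB = 576 GB; used 473 GB; unused 103 GB.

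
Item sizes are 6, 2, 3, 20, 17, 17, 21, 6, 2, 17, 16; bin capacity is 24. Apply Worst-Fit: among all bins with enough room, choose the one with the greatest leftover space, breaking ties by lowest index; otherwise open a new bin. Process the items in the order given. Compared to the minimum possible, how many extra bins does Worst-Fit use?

Worst-Fit: [6,2,3,6,2] [20] [17] [17] [21] [17] [16] → 7 bins.
Total size 127; any packing needs at least ⌈127/24⌉ = 6 bins.
An optimal packing achieves that bound: [21,3] [20,2,2] [17,6] [17,6] [17] [16] → 6 bins.
Excess: 7 − 6 = 1.

1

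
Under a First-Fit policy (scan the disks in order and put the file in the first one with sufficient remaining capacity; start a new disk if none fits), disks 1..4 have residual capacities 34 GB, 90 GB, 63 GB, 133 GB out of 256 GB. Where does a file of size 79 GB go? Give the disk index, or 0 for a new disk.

Disks with room: disk 2 (90 GB), disk 4 (133 GB).
The first with room is disk 2.

2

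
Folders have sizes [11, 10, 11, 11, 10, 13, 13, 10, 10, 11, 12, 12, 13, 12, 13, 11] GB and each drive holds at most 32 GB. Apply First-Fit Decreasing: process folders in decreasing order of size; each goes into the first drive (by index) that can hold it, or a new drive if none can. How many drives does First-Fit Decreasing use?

7

Sorted descending: 13, 13, 13, 13, 12, 12, 12, 11, 11, 11, 11, 11, 10, 10, 10, 10.
13 GB → drive 1 (remaining 19 GB)
13 GB → drive 1 (remaining 6 GB)
13 GB → drive 2 (remaining 19 GB)
13 GB → drive 2 (remaining 6 GB)
12 GB → drive 3 (remaining 20 GB)
12 GB → drive 3 (remaining 8 GB)
12 GB → drive 4 (remaining 20 GB)
11 GB → drive 4 (remaining 9 GB)
11 GB → drive 5 (remaining 21 GB)
11 GB → drive 5 (remaining 10 GB)
11 GB → drive 6 (remaining 21 GB)
11 GB → drive 6 (remaining 10 GB)
10 GB → drive 5 (remaining 0 GB)
10 GB → drive 6 (remaining 0 GB)
10 GB → drive 7 (remaining 22 GB)
10 GB → drive 7 (remaining 12 GB)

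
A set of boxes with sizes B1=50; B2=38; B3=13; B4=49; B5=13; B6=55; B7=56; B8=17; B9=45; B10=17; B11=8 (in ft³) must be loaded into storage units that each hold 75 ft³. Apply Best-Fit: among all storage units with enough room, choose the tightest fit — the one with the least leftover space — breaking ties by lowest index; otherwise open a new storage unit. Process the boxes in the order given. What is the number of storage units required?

storage unit 1: place B1 (50 ft³), 25 ft³ left
storage unit 2: place B2 (38 ft³), 37 ft³ left
storage unit 1: place B3 (13 ft³), 12 ft³ left
storage unit 3: place B4 (49 ft³), 26 ft³ left
storage unit 3: place B5 (13 ft³), 13 ft³ left
storage unit 4: place B6 (55 ft³), 20 ft³ left
storage unit 5: place B7 (56 ft³), 19 ft³ left
storage unit 5: place B8 (17 ft³), 2 ft³ left
storage unit 6: place B9 (45 ft³), 30 ft³ left
storage unit 4: place B10 (17 ft³), 3 ft³ left
storage unit 1: place B11 (8 ft³), 4 ft³ left

6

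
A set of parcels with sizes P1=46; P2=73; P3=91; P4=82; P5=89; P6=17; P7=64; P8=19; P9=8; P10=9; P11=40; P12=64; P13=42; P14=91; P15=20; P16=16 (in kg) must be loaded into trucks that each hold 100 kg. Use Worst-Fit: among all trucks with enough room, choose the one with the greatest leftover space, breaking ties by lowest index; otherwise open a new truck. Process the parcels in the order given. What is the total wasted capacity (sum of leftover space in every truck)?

129

Put P1 (46 kg) in truck 1; 54 kg remain.
Put P2 (73 kg) in truck 2; 27 kg remain.
Put P3 (91 kg) in truck 3; 9 kg remain.
Put P4 (82 kg) in truck 4; 18 kg remain.
Put P5 (89 kg) in truck 5; 11 kg remain.
Put P6 (17 kg) in truck 1; 37 kg remain.
Put P7 (64 kg) in truck 6; 36 kg remain.
Put P8 (19 kg) in truck 1; 18 kg remain.
Put P9 (8 kg) in truck 6; 28 kg remain.
Put P10 (9 kg) in truck 6; 19 kg remain.
Put P11 (40 kg) in truck 7; 60 kg remain.
Put P12 (64 kg) in truck 8; 36 kg remain.
Put P13 (42 kg) in truck 7; 18 kg remain.
Put P14 (91 kg) in truck 9; 9 kg remain.
Put P15 (20 kg) in truck 8; 16 kg remain.
Put P16 (16 kg) in truck 2; 11 kg remain.
9 trucks × 100 kg = 900 kg; used 771 kg; unused 129 kg.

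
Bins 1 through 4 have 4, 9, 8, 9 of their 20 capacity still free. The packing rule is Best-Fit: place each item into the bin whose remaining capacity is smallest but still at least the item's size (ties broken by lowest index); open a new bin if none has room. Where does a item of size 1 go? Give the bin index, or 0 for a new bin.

1

Bins with room: bin 1 (4), bin 2 (9), bin 3 (8), bin 4 (9).
Tightest fit is bin 1 with 4 free.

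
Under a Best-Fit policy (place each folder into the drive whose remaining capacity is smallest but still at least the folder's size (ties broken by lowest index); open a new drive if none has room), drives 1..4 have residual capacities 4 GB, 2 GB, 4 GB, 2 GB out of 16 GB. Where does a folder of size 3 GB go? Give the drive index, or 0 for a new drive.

1

Drives with room: drive 1 (4 GB), drive 3 (4 GB).
Tightest fit is drive 1 with 4 GB free.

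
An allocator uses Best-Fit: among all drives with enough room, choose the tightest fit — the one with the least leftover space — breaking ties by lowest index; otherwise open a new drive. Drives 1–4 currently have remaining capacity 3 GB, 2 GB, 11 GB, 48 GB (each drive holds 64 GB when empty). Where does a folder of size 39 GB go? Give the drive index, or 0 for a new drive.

Drives with room: drive 4 (48 GB).
Tightest fit is drive 4 with 48 GB free.

4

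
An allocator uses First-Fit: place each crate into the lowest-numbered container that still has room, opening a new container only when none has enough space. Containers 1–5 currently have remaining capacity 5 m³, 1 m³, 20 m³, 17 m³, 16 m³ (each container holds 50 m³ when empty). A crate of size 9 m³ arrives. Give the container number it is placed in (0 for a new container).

Containers with room: container 3 (20 m³), container 4 (17 m³), container 5 (16 m³).
The first with room is container 3.

3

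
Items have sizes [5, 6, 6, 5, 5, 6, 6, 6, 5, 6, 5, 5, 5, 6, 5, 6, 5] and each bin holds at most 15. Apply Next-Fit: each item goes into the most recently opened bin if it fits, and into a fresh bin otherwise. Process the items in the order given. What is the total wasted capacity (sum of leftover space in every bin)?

bin 1: place 5, 10 left
bin 1: place 6, 4 left
bin 2: place 6, 9 left
bin 2: place 5, 4 left
bin 3: place 5, 10 left
bin 3: place 6, 4 left
bin 4: place 6, 9 left
bin 4: place 6, 3 left
bin 5: place 5, 10 left
bin 5: place 6, 4 left
bin 6: place 5, 10 left
bin 6: place 5, 5 left
bin 6: place 5, 0 left
bin 7: place 6, 9 left
bin 7: place 5, 4 left
bin 8: place 6, 9 left
bin 8: place 5, 4 left
8 bins × 15 = 120; used 93; unused 27.

27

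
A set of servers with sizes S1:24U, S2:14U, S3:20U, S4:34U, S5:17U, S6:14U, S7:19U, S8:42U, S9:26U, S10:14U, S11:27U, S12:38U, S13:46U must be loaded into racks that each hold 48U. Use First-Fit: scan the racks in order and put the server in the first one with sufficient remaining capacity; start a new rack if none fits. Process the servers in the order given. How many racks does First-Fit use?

Put S1 (24U) in rack 1; 24U remain.
Put S2 (14U) in rack 1; 10U remain.
Put S3 (20U) in rack 2; 28U remain.
Put S4 (34U) in rack 3; 14U remain.
Put S5 (17U) in rack 2; 11U remain.
Put S6 (14U) in rack 3; 0U remain.
Put S7 (19U) in rack 4; 29U remain.
Put S8 (42U) in rack 5; 6U remain.
Put S9 (26U) in rack 4; 3U remain.
Put S10 (14U) in rack 6; 34U remain.
Put S11 (27U) in rack 6; 7U remain.
Put S12 (38U) in rack 7; 10U remain.
Put S13 (46U) in rack 8; 2U remain.

8 racks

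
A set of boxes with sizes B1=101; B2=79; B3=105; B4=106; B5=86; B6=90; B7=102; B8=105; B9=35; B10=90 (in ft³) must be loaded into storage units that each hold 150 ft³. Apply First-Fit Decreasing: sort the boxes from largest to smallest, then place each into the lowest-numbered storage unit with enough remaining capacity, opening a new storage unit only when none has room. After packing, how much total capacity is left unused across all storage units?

451

Sorted descending: 106, 105, 105, 102, 101, 90, 90, 86, 79, 35.
Put 106 ft³ in storage unit 1; 44 ft³ remain.
Put 105 ft³ in storage unit 2; 45 ft³ remain.
Put 105 ft³ in storage unit 3; 45 ft³ remain.
Put 102 ft³ in storage unit 4; 48 ft³ remain.
Put 101 ft³ in storage unit 5; 49 ft³ remain.
Put 90 ft³ in storage unit 6; 60 ft³ remain.
Put 90 ft³ in storage unit 7; 60 ft³ remain.
Put 86 ft³ in storage unit 8; 64 ft³ remain.
Put 79 ft³ in storage unit 9; 71 ft³ remain.
Put 35 ft³ in storage unit 1; 9 ft³ remain.
9 storage units × 150 ft³ = 1350 ft³; used 899 ft³; unused 451 ft³.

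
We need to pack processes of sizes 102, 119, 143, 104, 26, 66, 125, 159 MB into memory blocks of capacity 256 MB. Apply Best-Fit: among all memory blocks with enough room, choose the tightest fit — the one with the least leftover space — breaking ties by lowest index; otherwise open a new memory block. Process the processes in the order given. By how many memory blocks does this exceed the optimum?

Best-Fit: [102,119,26] [143,104] [66,125] [159] → 4 memory blocks.
Total size 844 MB; any packing needs at least ⌈844/256⌉ = 4 memory blocks.
So 4 is already optimal.

0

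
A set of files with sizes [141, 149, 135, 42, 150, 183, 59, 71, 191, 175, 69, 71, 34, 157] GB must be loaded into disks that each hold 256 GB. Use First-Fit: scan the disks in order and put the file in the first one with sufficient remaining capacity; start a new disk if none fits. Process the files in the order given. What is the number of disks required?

141 GB → disk 1 (remaining 115 GB)
149 GB → disk 2 (remaining 107 GB)
135 GB → disk 3 (remaining 121 GB)
42 GB → disk 1 (remaining 73 GB)
150 GB → disk 4 (remaining 106 GB)
183 GB → disk 5 (remaining 73 GB)
59 GB → disk 1 (remaining 14 GB)
71 GB → disk 2 (remaining 36 GB)
191 GB → disk 6 (remaining 65 GB)
175 GB → disk 7 (remaining 81 GB)
69 GB → disk 3 (remaining 52 GB)
71 GB → disk 4 (remaining 35 GB)
34 GB → disk 2 (remaining 2 GB)
157 GB → disk 8 (remaining 99 GB)
Final disks: [141,42,59] [149,71,34] [135,69] [150,71] [183] [191] [175] [157].

8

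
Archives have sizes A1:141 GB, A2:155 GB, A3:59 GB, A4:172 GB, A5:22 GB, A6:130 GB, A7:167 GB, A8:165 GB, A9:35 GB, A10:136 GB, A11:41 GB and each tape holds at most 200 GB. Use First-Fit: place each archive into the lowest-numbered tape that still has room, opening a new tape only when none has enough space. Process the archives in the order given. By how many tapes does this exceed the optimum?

First-Fit: [141,59] [155,22] [172] [130,35] [167] [165] [136,41] → 7 tapes.
Total size 1223 GB; any packing needs at least ⌈1223/200⌉ = 7 tapes.
So 7 is already optimal.

0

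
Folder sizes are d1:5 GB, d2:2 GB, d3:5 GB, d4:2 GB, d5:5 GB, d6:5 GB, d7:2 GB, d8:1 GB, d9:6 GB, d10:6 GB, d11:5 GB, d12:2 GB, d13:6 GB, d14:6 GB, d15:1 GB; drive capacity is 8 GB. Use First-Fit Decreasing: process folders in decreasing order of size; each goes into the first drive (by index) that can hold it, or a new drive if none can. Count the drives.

Sorted descending: 6, 6, 6, 6, 5, 5, 5, 5, 5, 2, 2, 2, 2, 1, 1.
6 GB → drive 1 (remaining 2 GB)
6 GB → drive 2 (remaining 2 GB)
6 GB → drive 3 (remaining 2 GB)
6 GB → drive 4 (remaining 2 GB)
5 GB → drive 5 (remaining 3 GB)
5 GB → drive 6 (remaining 3 GB)
5 GB → drive 7 (remaining 3 GB)
5 GB → drive 8 (remaining 3 GB)
5 GB → drive 9 (remaining 3 GB)
2 GB → drive 1 (remaining 0 GB)
2 GB → drive 2 (remaining 0 GB)
2 GB → drive 3 (remaining 0 GB)
2 GB → drive 4 (remaining 0 GB)
1 GB → drive 5 (remaining 2 GB)
1 GB → drive 5 (remaining 1 GB)

9 drives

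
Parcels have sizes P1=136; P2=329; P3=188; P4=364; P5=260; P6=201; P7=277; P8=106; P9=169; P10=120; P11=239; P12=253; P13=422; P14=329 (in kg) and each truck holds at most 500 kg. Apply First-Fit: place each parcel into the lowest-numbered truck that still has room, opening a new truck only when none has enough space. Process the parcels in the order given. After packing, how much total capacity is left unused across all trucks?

607

P1 (136 kg) → truck 1 (remaining 364 kg)
P2 (329 kg) → truck 1 (remaining 35 kg)
P3 (188 kg) → truck 2 (remaining 312 kg)
P4 (364 kg) → truck 3 (remaining 136 kg)
P5 (260 kg) → truck 2 (remaining 52 kg)
P6 (201 kg) → truck 4 (remaining 299 kg)
P7 (277 kg) → truck 4 (remaining 22 kg)
P8 (106 kg) → truck 3 (remaining 30 kg)
P9 (169 kg) → truck 5 (remaining 331 kg)
P10 (120 kg) → truck 5 (remaining 211 kg)
P11 (239 kg) → truck 6 (remaining 261 kg)
P12 (253 kg) → truck 6 (remaining 8 kg)
P13 (422 kg) → truck 7 (remaining 78 kg)
P14 (329 kg) → truck 8 (remaining 171 kg)
8 trucks × 500 kg = 4000 kg; used 3393 kg; unused 607 kg.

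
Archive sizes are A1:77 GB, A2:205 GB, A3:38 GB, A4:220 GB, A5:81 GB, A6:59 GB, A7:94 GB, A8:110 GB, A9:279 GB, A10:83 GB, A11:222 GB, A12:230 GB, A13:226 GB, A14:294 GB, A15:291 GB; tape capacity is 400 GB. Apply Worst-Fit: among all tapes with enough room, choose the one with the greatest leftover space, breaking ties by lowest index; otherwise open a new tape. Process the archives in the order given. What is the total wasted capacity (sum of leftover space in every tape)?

1091

A1 (77 GB) → tape 1 (remaining 323 GB)
A2 (205 GB) → tape 1 (remaining 118 GB)
A3 (38 GB) → tape 1 (remaining 80 GB)
A4 (220 GB) → tape 2 (remaining 180 GB)
A5 (81 GB) → tape 2 (remaining 99 GB)
A6 (59 GB) → tape 2 (remaining 40 GB)
A7 (94 GB) → tape 3 (remaining 306 GB)
A8 (110 GB) → tape 3 (remaining 196 GB)
A9 (279 GB) → tape 4 (remaining 121 GB)
A10 (83 GB) → tape 3 (remaining 113 GB)
A11 (222 GB) → tape 5 (remaining 178 GB)
A12 (230 GB) → tape 6 (remaining 170 GB)
A13 (226 GB) → tape 7 (remaining 174 GB)
A14 (294 GB) → tape 8 (remaining 106 GB)
A15 (291 GB) → tape 9 (remaining 109 GB)
9 tapes × 400 GB = 3600 GB; used 2509 GB; unused 1091 GB.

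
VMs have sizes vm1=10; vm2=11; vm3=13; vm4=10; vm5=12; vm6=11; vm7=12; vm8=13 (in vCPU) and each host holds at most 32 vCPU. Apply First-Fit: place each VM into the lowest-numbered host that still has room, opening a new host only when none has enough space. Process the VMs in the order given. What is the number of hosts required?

4

vm1 (10 vCPU) → host 1 (remaining 22 vCPU)
vm2 (11 vCPU) → host 1 (remaining 11 vCPU)
vm3 (13 vCPU) → host 2 (remaining 19 vCPU)
vm4 (10 vCPU) → host 1 (remaining 1 vCPU)
vm5 (12 vCPU) → host 2 (remaining 7 vCPU)
vm6 (11 vCPU) → host 3 (remaining 21 vCPU)
vm7 (12 vCPU) → host 3 (remaining 9 vCPU)
vm8 (13 vCPU) → host 4 (remaining 19 vCPU)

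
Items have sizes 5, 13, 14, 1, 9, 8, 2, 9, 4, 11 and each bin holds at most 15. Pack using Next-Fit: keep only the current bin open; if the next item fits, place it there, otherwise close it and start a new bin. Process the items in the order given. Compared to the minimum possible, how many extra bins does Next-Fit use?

Next-Fit: [5] [13] [14,1] [9] [8,2] [9,4] [11] → 7 bins.
Total size 76; any packing needs at least ⌈76/15⌉ = 6 bins.
An optimal packing achieves that bound: [14,1] [13,2] [11,4] [9,5] [9] [8] → 6 bins.
Excess: 7 − 6 = 1.

1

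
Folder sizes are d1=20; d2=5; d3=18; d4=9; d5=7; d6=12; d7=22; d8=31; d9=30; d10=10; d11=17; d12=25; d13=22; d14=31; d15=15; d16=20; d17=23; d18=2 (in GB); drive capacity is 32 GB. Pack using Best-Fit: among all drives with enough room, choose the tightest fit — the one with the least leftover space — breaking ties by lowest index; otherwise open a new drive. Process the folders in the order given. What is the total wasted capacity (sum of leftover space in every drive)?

65

drive 1: place d1 (20 GB), 12 GB left
drive 1: place d2 (5 GB), 7 GB left
drive 2: place d3 (18 GB), 14 GB left
drive 2: place d4 (9 GB), 5 GB left
drive 1: place d5 (7 GB), 0 GB left
drive 3: place d6 (12 GB), 20 GB left
drive 4: place d7 (22 GB), 10 GB left
drive 5: place d8 (31 GB), 1 GB left
drive 6: place d9 (30 GB), 2 GB left
drive 4: place d10 (10 GB), 0 GB left
drive 3: place d11 (17 GB), 3 GB left
drive 7: place d12 (25 GB), 7 GB left
drive 8: place d13 (22 GB), 10 GB left
drive 9: place d14 (31 GB), 1 GB left
drive 10: place d15 (15 GB), 17 GB left
drive 11: place d16 (20 GB), 12 GB left
drive 12: place d17 (23 GB), 9 GB left
drive 6: place d18 (2 GB), 0 GB left
12 drives × 32 GB = 384 GB; used 319 GB; unused 65 GB.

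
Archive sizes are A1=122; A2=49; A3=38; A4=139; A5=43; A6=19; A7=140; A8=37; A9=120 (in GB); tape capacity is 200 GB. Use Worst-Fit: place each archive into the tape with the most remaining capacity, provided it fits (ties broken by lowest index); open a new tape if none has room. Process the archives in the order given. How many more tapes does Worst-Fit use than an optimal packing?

1

Worst-Fit: [122,49] [38,139] [43,19,37] [140] [120] → 5 tapes.
Total size 707 GB; any packing needs at least ⌈707/200⌉ = 4 tapes.
An optimal packing achieves that bound: [140,49] [139,43] [122,38,37] [120,19] → 4 tapes.
Excess: 5 − 4 = 1.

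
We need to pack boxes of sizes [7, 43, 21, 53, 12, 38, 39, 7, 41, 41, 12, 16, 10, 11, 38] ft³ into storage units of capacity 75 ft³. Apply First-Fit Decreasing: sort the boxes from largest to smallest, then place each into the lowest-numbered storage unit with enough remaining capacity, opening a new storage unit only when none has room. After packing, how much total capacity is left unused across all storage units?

136

Sorted descending: 53, 43, 41, 41, 39, 38, 38, 21, 16, 12, 12, 11, 10, 7, 7.
53 ft³ → storage unit 1 (remaining 22 ft³)
43 ft³ → storage unit 2 (remaining 32 ft³)
41 ft³ → storage unit 3 (remaining 34 ft³)
41 ft³ → storage unit 4 (remaining 34 ft³)
39 ft³ → storage unit 5 (remaining 36 ft³)
38 ft³ → storage unit 6 (remaining 37 ft³)
38 ft³ → storage unit 7 (remaining 37 ft³)
21 ft³ → storage unit 1 (remaining 1 ft³)
16 ft³ → storage unit 2 (remaining 16 ft³)
12 ft³ → storage unit 2 (remaining 4 ft³)
12 ft³ → storage unit 3 (remaining 22 ft³)
11 ft³ → storage unit 3 (remaining 11 ft³)
10 ft³ → storage unit 3 (remaining 1 ft³)
7 ft³ → storage unit 4 (remaining 27 ft³)
7 ft³ → storage unit 4 (remaining 20 ft³)
7 storage units × 75 ft³ = 525 ft³; used 389 ft³; unused 136 ft³.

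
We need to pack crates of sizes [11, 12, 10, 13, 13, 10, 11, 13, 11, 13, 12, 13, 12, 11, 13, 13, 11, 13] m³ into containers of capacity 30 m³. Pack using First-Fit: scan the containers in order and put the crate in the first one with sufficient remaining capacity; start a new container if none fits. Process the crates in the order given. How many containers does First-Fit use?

9 containers

Put 11 m³ in container 1; 19 m³ remain.
Put 12 m³ in container 1; 7 m³ remain.
Put 10 m³ in container 2; 20 m³ remain.
Put 13 m³ in container 2; 7 m³ remain.
Put 13 m³ in container 3; 17 m³ remain.
Put 10 m³ in container 3; 7 m³ remain.
Put 11 m³ in container 4; 19 m³ remain.
Put 13 m³ in container 4; 6 m³ remain.
Put 11 m³ in container 5; 19 m³ remain.
Put 13 m³ in container 5; 6 m³ remain.
Put 12 m³ in container 6; 18 m³ remain.
Put 13 m³ in container 6; 5 m³ remain.
Put 12 m³ in container 7; 18 m³ remain.
Put 11 m³ in container 7; 7 m³ remain.
Put 13 m³ in container 8; 17 m³ remain.
Put 13 m³ in container 8; 4 m³ remain.
Put 11 m³ in container 9; 19 m³ remain.
Put 13 m³ in container 9; 6 m³ remain.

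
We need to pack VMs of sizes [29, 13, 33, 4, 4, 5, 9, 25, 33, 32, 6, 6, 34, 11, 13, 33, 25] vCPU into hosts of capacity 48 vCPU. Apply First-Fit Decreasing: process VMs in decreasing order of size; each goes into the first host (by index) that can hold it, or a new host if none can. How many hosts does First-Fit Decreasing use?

8 hosts

Sorted descending: 34, 33, 33, 33, 32, 29, 25, 25, 13, 13, 11, 9, 6, 6, 5, 4, 4.
Put 34 vCPU in host 1; 14 vCPU remain.
Put 33 vCPU in host 2; 15 vCPU remain.
Put 33 vCPU in host 3; 15 vCPU remain.
Put 33 vCPU in host 4; 15 vCPU remain.
Put 32 vCPU in host 5; 16 vCPU remain.
Put 29 vCPU in host 6; 19 vCPU remain.
Put 25 vCPU in host 7; 23 vCPU remain.
Put 25 vCPU in host 8; 23 vCPU remain.
Put 13 vCPU in host 1; 1 vCPU remain.
Put 13 vCPU in host 2; 2 vCPU remain.
Put 11 vCPU in host 3; 4 vCPU remain.
Put 9 vCPU in host 4; 6 vCPU remain.
Put 6 vCPU in host 4; 0 vCPU remain.
Put 6 vCPU in host 5; 10 vCPU remain.
Put 5 vCPU in host 5; 5 vCPU remain.
Put 4 vCPU in host 3; 0 vCPU remain.
Put 4 vCPU in host 5; 1 vCPU remain.
Final hosts: [34,13] [33,13] [33,11,4] [33,9,6] [32,6,5,4] [29] [25] [25].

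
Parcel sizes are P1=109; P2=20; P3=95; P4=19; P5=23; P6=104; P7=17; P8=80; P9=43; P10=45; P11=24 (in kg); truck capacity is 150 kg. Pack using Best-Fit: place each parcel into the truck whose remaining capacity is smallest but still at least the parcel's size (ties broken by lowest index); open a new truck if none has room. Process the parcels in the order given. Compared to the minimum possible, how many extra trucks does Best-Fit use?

Best-Fit: [109,20,19] [95,23,17] [104,43] [80,45,24] → 4 trucks.
Total size 579 kg; any packing needs at least ⌈579/150⌉ = 4 trucks.
So 4 is already optimal.

0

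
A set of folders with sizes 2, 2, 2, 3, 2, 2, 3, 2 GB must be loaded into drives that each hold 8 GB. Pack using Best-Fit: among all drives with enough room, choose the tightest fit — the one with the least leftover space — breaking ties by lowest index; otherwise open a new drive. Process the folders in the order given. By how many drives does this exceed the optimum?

Best-Fit: [2,2,2,2] [3,2,3] [2] → 3 drives.
Total size 18 GB; any packing needs at least ⌈18/8⌉ = 3 drives.
So 3 is already optimal.

0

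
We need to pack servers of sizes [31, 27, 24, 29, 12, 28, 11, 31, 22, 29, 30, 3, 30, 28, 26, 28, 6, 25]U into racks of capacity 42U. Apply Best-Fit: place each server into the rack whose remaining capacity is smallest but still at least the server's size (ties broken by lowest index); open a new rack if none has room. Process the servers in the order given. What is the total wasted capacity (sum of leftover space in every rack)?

168

Put 31U in rack 1; 11U remain.
Put 27U in rack 2; 15U remain.
Put 24U in rack 3; 18U remain.
Put 29U in rack 4; 13U remain.
Put 12U in rack 4; 1U remain.
Put 28U in rack 5; 14U remain.
Put 11U in rack 1; 0U remain.
Put 31U in rack 6; 11U remain.
Put 22U in rack 7; 20U remain.
Put 29U in rack 8; 13U remain.
Put 30U in rack 9; 12U remain.
Put 3U in rack 6; 8U remain.
Put 30U in rack 10; 12U remain.
Put 28U in rack 11; 14U remain.
Put 26U in rack 12; 16U remain.
Put 28U in rack 13; 14U remain.
Put 6U in rack 6; 2U remain.
Put 25U in rack 14; 17U remain.
14 racks × 42U = 588U; used 420U; unused 168U.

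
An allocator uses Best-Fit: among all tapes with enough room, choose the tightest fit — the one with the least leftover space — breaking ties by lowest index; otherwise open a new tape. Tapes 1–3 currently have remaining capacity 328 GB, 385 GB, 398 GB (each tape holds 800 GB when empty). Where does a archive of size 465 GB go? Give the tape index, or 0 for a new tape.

0

No tape has ≥ 465 GB free, so a new tape is opened.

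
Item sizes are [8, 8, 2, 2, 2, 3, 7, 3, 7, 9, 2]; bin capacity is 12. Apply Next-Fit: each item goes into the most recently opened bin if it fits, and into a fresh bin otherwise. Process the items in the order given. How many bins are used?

5

bin 1: place 8, 4 left
bin 2: place 8, 4 left
bin 2: place 2, 2 left
bin 2: place 2, 0 left
bin 3: place 2, 10 left
bin 3: place 3, 7 left
bin 3: place 7, 0 left
bin 4: place 3, 9 left
bin 4: place 7, 2 left
bin 5: place 9, 3 left
bin 5: place 2, 1 left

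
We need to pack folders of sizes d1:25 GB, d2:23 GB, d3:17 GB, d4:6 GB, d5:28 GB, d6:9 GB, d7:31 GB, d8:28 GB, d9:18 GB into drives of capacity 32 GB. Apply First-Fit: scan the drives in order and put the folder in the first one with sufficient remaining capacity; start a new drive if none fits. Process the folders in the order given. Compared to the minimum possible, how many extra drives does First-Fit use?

First-Fit: [25,6] [23,9] [17] [28] [31] [28] [18] → 7 drives.
7 folders exceed 16 GB (half the capacity), and no two of those can share a drive, so at least 7 drives are needed.
So 7 is already optimal.

0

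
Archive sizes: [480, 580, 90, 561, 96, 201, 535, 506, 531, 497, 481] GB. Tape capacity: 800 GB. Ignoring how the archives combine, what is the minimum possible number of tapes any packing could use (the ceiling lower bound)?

6

Total size = 480 + 580 + 90 + 561 + 96 + 201 + 535 + 506 + 531 + 497 + 481 = 4558 GB.
⌈4558 / 800⌉ = 6.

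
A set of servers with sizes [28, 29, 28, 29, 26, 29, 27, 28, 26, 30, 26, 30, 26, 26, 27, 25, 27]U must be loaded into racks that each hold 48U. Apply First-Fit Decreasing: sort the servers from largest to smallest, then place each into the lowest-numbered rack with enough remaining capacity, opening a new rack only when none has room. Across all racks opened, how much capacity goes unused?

Sorted descending: 30, 30, 29, 29, 29, 28, 28, 28, 27, 27, 27, 26, 26, 26, 26, 26, 25.
rack 1: place 30U, 18U left
rack 2: place 30U, 18U left
rack 3: place 29U, 19U left
rack 4: place 29U, 19U left
rack 5: place 29U, 19U left
rack 6: place 28U, 20U left
rack 7: place 28U, 20U left
rack 8: place 28U, 20U left
rack 9: place 27U, 21U left
rack 10: place 27U, 21U left
rack 11: place 27U, 21U left
rack 12: place 26U, 22U left
rack 13: place 26U, 22U left
rack 14: place 26U, 22U left
rack 15: place 26U, 22U left
rack 16: place 26U, 22U left
rack 17: place 25U, 23U left
17 racks × 48U = 816U; used 467U; unused 349U.

349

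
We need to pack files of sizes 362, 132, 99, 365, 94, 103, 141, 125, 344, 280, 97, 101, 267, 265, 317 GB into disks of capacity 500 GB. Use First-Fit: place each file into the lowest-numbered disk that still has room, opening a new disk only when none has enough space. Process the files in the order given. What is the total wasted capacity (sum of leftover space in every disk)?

362 GB → disk 1 (remaining 138 GB)
132 GB → disk 1 (remaining 6 GB)
99 GB → disk 2 (remaining 401 GB)
365 GB → disk 2 (remaining 36 GB)
94 GB → disk 3 (remaining 406 GB)
103 GB → disk 3 (remaining 303 GB)
141 GB → disk 3 (remaining 162 GB)
125 GB → disk 3 (remaining 37 GB)
344 GB → disk 4 (remaining 156 GB)
280 GB → disk 5 (remaining 220 GB)
97 GB → disk 4 (remaining 59 GB)
101 GB → disk 5 (remaining 119 GB)
267 GB → disk 6 (remaining 233 GB)
265 GB → disk 7 (remaining 235 GB)
317 GB → disk 8 (remaining 183 GB)
8 disks × 500 GB = 4000 GB; used 3092 GB; unused 908 GB.

908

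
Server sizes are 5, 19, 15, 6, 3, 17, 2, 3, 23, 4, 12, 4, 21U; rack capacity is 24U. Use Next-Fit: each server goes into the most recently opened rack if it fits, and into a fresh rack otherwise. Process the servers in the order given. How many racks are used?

5U → rack 1 (remaining 19U)
19U → rack 1 (remaining 0U)
15U → rack 2 (remaining 9U)
6U → rack 2 (remaining 3U)
3U → rack 2 (remaining 0U)
17U → rack 3 (remaining 7U)
2U → rack 3 (remaining 5U)
3U → rack 3 (remaining 2U)
23U → rack 4 (remaining 1U)
4U → rack 5 (remaining 20U)
12U → rack 5 (remaining 8U)
4U → rack 5 (remaining 4U)
21U → rack 6 (remaining 3U)
Final racks: [5,19] [15,6,3] [17,2,3] [23] [4,12,4] [21].

6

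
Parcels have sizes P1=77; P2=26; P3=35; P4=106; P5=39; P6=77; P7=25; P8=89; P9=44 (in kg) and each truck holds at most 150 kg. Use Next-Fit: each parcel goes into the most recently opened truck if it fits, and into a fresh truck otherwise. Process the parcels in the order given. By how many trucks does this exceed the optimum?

0

Next-Fit: [77,26,35] [106,39] [77,25] [89,44] → 4 trucks.
Total size 518 kg; any packing needs at least ⌈518/150⌉ = 4 trucks.
So 4 is already optimal.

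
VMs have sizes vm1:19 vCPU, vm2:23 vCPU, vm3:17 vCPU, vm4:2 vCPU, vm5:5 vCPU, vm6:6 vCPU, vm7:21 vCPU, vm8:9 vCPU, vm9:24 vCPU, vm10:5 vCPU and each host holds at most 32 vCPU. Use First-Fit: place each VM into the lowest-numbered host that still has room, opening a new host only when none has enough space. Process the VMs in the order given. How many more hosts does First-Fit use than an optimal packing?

First-Fit: [19,2,5,6] [23,9] [17,5] [21] [24] → 5 hosts.
Total size 131 vCPU; any packing needs at least ⌈131/32⌉ = 5 hosts.
So 5 is already optimal.

0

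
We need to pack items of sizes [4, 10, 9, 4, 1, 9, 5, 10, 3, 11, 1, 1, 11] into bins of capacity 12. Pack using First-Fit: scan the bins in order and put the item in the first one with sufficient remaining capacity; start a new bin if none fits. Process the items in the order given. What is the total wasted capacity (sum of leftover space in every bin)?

bin 1: place 4, 8 left
bin 2: place 10, 2 left
bin 3: place 9, 3 left
bin 1: place 4, 4 left
bin 1: place 1, 3 left
bin 4: place 9, 3 left
bin 5: place 5, 7 left
bin 6: place 10, 2 left
bin 1: place 3, 0 left
bin 7: place 11, 1 left
bin 2: place 1, 1 left
bin 2: place 1, 0 left
bin 8: place 11, 1 left
8 bins × 12 = 96; used 79; unused 17.

17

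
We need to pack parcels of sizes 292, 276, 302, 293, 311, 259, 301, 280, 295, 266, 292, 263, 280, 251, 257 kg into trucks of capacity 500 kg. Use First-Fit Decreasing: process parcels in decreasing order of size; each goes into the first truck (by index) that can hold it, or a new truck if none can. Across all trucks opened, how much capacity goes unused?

Sorted descending: 311, 302, 301, 295, 293, 292, 292, 280, 280, 276, 266, 263, 259, 257, 251.
Put 311 kg in truck 1; 189 kg remain.
Put 302 kg in truck 2; 198 kg remain.
Put 301 kg in truck 3; 199 kg remain.
Put 295 kg in truck 4; 205 kg remain.
Put 293 kg in truck 5; 207 kg remain.
Put 292 kg in truck 6; 208 kg remain.
Put 292 kg in truck 7; 208 kg remain.
Put 280 kg in truck 8; 220 kg remain.
Put 280 kg in truck 9; 220 kg remain.
Put 276 kg in truck 10; 224 kg remain.
Put 266 kg in truck 11; 234 kg remain.
Put 263 kg in truck 12; 237 kg remain.
Put 259 kg in truck 13; 241 kg remain.
Put 257 kg in truck 14; 243 kg remain.
Put 251 kg in truck 15; 249 kg remain.
15 trucks × 500 kg = 7500 kg; used 4218 kg; unused 3282 kg.

3282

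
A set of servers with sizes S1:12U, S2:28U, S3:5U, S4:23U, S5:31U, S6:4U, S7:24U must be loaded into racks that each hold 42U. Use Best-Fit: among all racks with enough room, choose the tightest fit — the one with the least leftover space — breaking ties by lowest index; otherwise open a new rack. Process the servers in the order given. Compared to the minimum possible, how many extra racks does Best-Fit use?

0

Best-Fit: [12,28] [5,23] [31,4] [24] → 4 racks.
Total size 127U; any packing needs at least ⌈127/42⌉ = 4 racks.
So 4 is already optimal.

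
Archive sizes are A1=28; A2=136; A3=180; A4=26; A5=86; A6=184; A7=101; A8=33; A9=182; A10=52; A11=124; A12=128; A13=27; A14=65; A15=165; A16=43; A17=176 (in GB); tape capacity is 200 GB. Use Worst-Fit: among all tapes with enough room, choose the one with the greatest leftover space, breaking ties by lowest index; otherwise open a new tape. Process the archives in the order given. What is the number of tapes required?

tape 1: place A1 (28 GB), 172 GB left
tape 1: place A2 (136 GB), 36 GB left
tape 2: place A3 (180 GB), 20 GB left
tape 1: place A4 (26 GB), 10 GB left
tape 3: place A5 (86 GB), 114 GB left
tape 4: place A6 (184 GB), 16 GB left
tape 3: place A7 (101 GB), 13 GB left
tape 5: place A8 (33 GB), 167 GB left
tape 6: place A9 (182 GB), 18 GB left
tape 5: place A10 (52 GB), 115 GB left
tape 7: place A11 (124 GB), 76 GB left
tape 8: place A12 (128 GB), 72 GB left
tape 5: place A13 (27 GB), 88 GB left
tape 5: place A14 (65 GB), 23 GB left
tape 9: place A15 (165 GB), 35 GB left
tape 7: place A16 (43 GB), 33 GB left
tape 10: place A17 (176 GB), 24 GB left

10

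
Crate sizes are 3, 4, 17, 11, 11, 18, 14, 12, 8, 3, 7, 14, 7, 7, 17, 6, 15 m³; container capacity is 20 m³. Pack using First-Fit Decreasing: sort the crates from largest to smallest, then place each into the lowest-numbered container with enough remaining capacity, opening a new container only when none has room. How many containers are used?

10

Sorted descending: 18, 17, 17, 15, 14, 14, 12, 11, 11, 8, 7, 7, 7, 6, 4, 3, 3.
Put 18 m³ in container 1; 2 m³ remain.
Put 17 m³ in container 2; 3 m³ remain.
Put 17 m³ in container 3; 3 m³ remain.
Put 15 m³ in container 4; 5 m³ remain.
Put 14 m³ in container 5; 6 m³ remain.
Put 14 m³ in container 6; 6 m³ remain.
Put 12 m³ in container 7; 8 m³ remain.
Put 11 m³ in container 8; 9 m³ remain.
Put 11 m³ in container 9; 9 m³ remain.
Put 8 m³ in container 7; 0 m³ remain.
Put 7 m³ in container 8; 2 m³ remain.
Put 7 m³ in container 9; 2 m³ remain.
Put 7 m³ in container 10; 13 m³ remain.
Put 6 m³ in container 5; 0 m³ remain.
Put 4 m³ in container 4; 1 m³ remain.
Put 3 m³ in container 2; 0 m³ remain.
Put 3 m³ in container 3; 0 m³ remain.
Final containers: [18] [17,3] [17,3] [15,4] [14,6] [14] [12,8] [11,7] [11,7] [7].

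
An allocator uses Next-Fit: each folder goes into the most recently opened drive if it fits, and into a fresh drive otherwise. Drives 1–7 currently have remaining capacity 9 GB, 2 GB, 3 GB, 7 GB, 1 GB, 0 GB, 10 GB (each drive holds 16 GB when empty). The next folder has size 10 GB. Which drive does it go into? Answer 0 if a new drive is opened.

7

Next-Fit only looks at drive 7, which has 10 GB free.
10 GB fits there.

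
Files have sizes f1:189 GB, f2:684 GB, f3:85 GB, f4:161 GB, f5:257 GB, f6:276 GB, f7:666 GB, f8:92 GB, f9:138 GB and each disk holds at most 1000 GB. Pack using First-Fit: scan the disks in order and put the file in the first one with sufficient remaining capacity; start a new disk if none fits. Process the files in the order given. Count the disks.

Put f1 (189 GB) in disk 1; 811 GB remain.
Put f2 (684 GB) in disk 1; 127 GB remain.
Put f3 (85 GB) in disk 1; 42 GB remain.
Put f4 (161 GB) in disk 2; 839 GB remain.
Put f5 (257 GB) in disk 2; 582 GB remain.
Put f6 (276 GB) in disk 2; 306 GB remain.
Put f7 (666 GB) in disk 3; 334 GB remain.
Put f8 (92 GB) in disk 2; 214 GB remain.
Put f9 (138 GB) in disk 2; 76 GB remain.

3 disks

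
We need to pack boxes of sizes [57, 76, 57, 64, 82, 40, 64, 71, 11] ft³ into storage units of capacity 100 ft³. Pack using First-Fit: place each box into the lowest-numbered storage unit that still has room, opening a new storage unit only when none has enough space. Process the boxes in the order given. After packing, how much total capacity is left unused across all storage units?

Put 57 ft³ in storage unit 1; 43 ft³ remain.
Put 76 ft³ in storage unit 2; 24 ft³ remain.
Put 57 ft³ in storage unit 3; 43 ft³ remain.
Put 64 ft³ in storage unit 4; 36 ft³ remain.
Put 82 ft³ in storage unit 5; 18 ft³ remain.
Put 40 ft³ in storage unit 1; 3 ft³ remain.
Put 64 ft³ in storage unit 6; 36 ft³ remain.
Put 71 ft³ in storage unit 7; 29 ft³ remain.
Put 11 ft³ in storage unit 2; 13 ft³ remain.
7 storage units × 100 ft³ = 700 ft³; used 522 ft³; unused 178 ft³.

178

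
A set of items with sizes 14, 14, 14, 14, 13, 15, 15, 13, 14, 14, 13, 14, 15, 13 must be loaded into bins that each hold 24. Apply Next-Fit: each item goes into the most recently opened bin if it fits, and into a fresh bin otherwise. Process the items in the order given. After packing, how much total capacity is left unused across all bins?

bin 1: place 14, 10 left
bin 2: place 14, 10 left
bin 3: place 14, 10 left
bin 4: place 14, 10 left
bin 5: place 13, 11 left
bin 6: place 15, 9 left
bin 7: place 15, 9 left
bin 8: place 13, 11 left
bin 9: place 14, 10 left
bin 10: place 14, 10 left
bin 11: place 13, 11 left
bin 12: place 14, 10 left
bin 13: place 15, 9 left
bin 14: place 13, 11 left
14 bins × 24 = 336; used 195; unused 141.

141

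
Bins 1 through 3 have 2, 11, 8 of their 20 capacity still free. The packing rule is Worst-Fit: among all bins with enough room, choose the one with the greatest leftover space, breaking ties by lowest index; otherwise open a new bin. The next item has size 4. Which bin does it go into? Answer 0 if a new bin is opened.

2

Bins with room: bin 2 (11), bin 3 (8).
Most room is bin 2 with 11 free.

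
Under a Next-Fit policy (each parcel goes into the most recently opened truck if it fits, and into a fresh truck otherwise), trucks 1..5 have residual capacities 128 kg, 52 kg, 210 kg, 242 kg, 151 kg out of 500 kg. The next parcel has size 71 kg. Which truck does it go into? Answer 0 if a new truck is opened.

Next-Fit only looks at truck 5, which has 151 kg free.
71 kg fits there.

5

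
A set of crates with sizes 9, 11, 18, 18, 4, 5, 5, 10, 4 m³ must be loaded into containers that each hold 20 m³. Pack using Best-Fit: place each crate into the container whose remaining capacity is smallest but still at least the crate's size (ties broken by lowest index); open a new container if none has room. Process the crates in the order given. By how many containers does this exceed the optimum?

Best-Fit: [9,11] [18] [18] [4,5,5,4] [10] → 5 containers.
Total size 84 m³; any packing needs at least ⌈84/20⌉ = 5 containers.
So 5 is already optimal.

0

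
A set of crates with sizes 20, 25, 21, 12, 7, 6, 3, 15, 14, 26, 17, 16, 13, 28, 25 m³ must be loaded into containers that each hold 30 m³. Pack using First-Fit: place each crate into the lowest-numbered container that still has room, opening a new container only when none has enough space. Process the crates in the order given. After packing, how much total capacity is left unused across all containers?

22

Put 20 m³ in container 1; 10 m³ remain.
Put 25 m³ in container 2; 5 m³ remain.
Put 21 m³ in container 3; 9 m³ remain.
Put 12 m³ in container 4; 18 m³ remain.
Put 7 m³ in container 1; 3 m³ remain.
Put 6 m³ in container 3; 3 m³ remain.
Put 3 m³ in container 1; 0 m³ remain.
Put 15 m³ in container 4; 3 m³ remain.
Put 14 m³ in container 5; 16 m³ remain.
Put 26 m³ in container 6; 4 m³ remain.
Put 17 m³ in container 7; 13 m³ remain.
Put 16 m³ in container 5; 0 m³ remain.
Put 13 m³ in container 7; 0 m³ remain.
Put 28 m³ in container 8; 2 m³ remain.
Put 25 m³ in container 9; 5 m³ remain.
9 containers × 30 m³ = 270 m³; used 248 m³; unused 22 m³.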